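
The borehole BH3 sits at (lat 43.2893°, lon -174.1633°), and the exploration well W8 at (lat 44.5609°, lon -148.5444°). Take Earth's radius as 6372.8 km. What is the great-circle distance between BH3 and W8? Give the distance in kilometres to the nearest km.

2049 km

Δφ = 1.2716°,  Δλ = 25.6189°
a = sin²(Δφ/2) + cos φ₁ cos φ₂ sin²(Δλ/2) = 0.025617
c = 2·arcsin(√a) = 0.321486 rad = 18.4198°
d = R·c = 6372.8 × 0.321486 = 2048.8 km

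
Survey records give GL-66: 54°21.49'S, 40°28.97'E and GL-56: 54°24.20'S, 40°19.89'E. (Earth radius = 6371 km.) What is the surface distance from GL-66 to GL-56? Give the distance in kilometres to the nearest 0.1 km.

GL-66: φ = -54.35817°, λ = +40.48283°
GL-56: φ = -54.40333°, λ = +40.33150°
Δφ = -0.0452°,  Δλ = -0.1513°
a = sin²(Δφ/2) + cos φ₁ cos φ₂ sin²(Δλ/2) = 0.000001
c = 2·arcsin(√a) = 0.001728 rad = 0.0990°
d = R·c = 6371 × 0.001728 = 11.0 km

11.0 km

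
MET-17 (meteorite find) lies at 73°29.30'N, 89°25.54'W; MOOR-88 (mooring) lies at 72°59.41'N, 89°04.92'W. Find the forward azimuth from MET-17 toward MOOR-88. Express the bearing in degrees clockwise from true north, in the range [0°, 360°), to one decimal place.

168.6°

MET-17: φ = +73.48833°, λ = -89.42567°
MOOR-88: φ = +72.99017°, λ = -89.08200°
Δλ = 0.3437°
y = sin Δλ · cos φ₂ = 0.001755
x = cos φ₁ sin φ₂ − sin φ₁ cos φ₂ cos Δλ = -0.008689
θ = atan2(y, x) = 168.5839° → 168.5839° (mod 360°)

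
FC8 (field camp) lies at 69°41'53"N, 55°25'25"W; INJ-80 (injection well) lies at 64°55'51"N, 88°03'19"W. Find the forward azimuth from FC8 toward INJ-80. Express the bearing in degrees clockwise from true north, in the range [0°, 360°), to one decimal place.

264.9°

FC8: φ = +69.69806°, λ = -55.42361°
INJ-80: φ = +64.93083°, λ = -88.05528°
Δλ = -32.6317°
y = sin Δλ · cos φ₂ = -0.228481
x = cos φ₁ sin φ₂ − sin φ₁ cos φ₂ cos Δλ = -0.020382
θ = atan2(y, x) = -95.0976° → 264.9024° (mod 360°)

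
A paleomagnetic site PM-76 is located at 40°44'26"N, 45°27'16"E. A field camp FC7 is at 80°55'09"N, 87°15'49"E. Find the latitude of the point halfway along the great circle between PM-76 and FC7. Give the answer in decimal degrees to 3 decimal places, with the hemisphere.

61.740°N

PM-76: φ = +40.74056°, λ = +45.45444°
FC7: φ = +80.91917°, λ = +87.26361°
Bx = cos φ₂ cos Δλ = 0.117640,  By = cos φ₂ sin Δλ = 0.105216
φₘ = atan2(sin φ₁ + sin φ₂, √((cos φ₁ + Bx)² + By²)) = 61.74037°
λₘ = λ₁ + atan2(By, cos φ₁ + Bx) = 52.30874°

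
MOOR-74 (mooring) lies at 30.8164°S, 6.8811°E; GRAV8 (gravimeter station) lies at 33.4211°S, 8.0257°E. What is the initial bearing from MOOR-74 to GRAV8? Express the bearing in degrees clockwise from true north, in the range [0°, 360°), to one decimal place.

Δλ = 1.1446°
y = sin Δλ · cos φ₂ = 0.016673
x = cos φ₁ sin φ₂ − sin φ₁ cos φ₂ cos Δλ = -0.045530
θ = atan2(y, x) = 159.8879° → 159.8879° (mod 360°)

159.9°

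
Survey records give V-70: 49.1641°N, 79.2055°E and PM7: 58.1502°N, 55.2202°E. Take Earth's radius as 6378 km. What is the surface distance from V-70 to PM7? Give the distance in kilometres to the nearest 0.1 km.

1856.6 km

Δφ = 8.9861°,  Δλ = -23.9853°
a = sin²(Δφ/2) + cos φ₁ cos φ₂ sin²(Δλ/2) = 0.021035
c = 2·arcsin(√a) = 0.291094 rad = 16.6784°
d = R·c = 6378 × 0.291094 = 1856.6 km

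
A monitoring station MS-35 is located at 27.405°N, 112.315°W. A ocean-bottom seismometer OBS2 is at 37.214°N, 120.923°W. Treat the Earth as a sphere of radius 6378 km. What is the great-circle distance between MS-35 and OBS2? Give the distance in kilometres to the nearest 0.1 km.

1358.0 km

Δφ = 9.8090°,  Δλ = -8.6080°
a = sin²(Δφ/2) + cos φ₁ cos φ₂ sin²(Δλ/2) = 0.011291
c = 2·arcsin(√a) = 0.212925 rad = 12.1997°
d = R·c = 6378 × 0.212925 = 1358.0 km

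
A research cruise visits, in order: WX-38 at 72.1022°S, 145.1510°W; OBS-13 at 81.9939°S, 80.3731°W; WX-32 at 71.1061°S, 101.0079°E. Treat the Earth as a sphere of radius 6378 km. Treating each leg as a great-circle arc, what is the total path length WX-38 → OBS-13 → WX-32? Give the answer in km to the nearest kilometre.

4791 km

WX-38→OBS-13: c = 0.281749 rad, d = 1796.99 km
OBS-13→WX-32: c = 0.469465 rad, d = 2994.25 km
Total = 1796.99 + 2994.25 = 4791.24 km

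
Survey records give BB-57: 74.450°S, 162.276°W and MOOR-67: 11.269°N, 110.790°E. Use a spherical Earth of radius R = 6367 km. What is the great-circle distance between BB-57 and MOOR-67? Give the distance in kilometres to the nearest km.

11116 km

Δφ = 85.7190°,  Δλ = -86.9340°
a = sin²(Δφ/2) + cos φ₁ cos φ₂ sin²(Δλ/2) = 0.587100
c = 2·arcsin(√a) = 1.745890 rad = 100.0321°
d = R·c = 6367 × 1.745890 = 11116.1 km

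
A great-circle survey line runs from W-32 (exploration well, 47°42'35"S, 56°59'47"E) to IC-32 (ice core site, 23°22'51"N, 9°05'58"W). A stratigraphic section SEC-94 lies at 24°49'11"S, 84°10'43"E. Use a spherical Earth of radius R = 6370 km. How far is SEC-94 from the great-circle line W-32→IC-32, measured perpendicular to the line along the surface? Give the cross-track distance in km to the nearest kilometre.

W-32: φ = -47.70972°, λ = +56.99639°
IC-32: φ = +23.38083°, λ = -9.09944°
SEC-94: φ = -24.81972°, λ = +84.17861°
δ₁₃ = central angle W-32→SEC-94 = 0.547550 rad  (haversine)
θ₁₃ = bearing W-32→SEC-94 = 52.792°,  θ₁₂ = bearing W-32→IC-32 = 302.866°
dₓₜ = R·arcsin(sin δ₁₃ · sin(θ₁₃ − θ₁₂)) = 6370·arcsin(0.52060·sin(-250.074°)) = 3257.851 km
|dₓₜ| = 3257.851 km

3258 km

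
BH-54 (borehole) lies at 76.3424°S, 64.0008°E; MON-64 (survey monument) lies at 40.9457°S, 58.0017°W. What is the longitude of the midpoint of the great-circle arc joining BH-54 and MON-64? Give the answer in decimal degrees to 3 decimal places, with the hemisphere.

Bx = cos φ₂ cos Δλ = -0.400292,  By = cos φ₂ sin Δλ = -0.640540
φₘ = atan2(sin φ₁ + sin φ₂, √((cos φ₁ + Bx)² + By²)) = -67.88306°
λₘ = λ₁ + atan2(By, cos φ₁ + Bx) = -40.37492°

40.375°W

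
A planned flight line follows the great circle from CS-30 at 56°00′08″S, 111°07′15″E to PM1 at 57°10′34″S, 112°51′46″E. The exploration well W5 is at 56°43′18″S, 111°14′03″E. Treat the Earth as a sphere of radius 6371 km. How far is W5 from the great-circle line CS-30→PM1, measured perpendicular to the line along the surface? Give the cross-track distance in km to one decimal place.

CS-30: φ = -56.00222°, λ = +111.12083°
PM1: φ = -57.17611°, λ = +112.86278°
W5: φ = -56.72167°, λ = +111.23417°
δ₁₃ = central angle CS-30→W5 = 0.012604 rad  (haversine)
θ₁₃ = bearing CS-30→W5 = 175.060°,  θ₁₂ = bearing CS-30→PM1 = 141.472°
dₓₜ = R·arcsin(sin δ₁₃ · sin(θ₁₃ − θ₁₂)) = 6371·arcsin(0.01260·sin(33.588°)) = 44.424 km
|dₓₜ| = 44.424 km

44.4 km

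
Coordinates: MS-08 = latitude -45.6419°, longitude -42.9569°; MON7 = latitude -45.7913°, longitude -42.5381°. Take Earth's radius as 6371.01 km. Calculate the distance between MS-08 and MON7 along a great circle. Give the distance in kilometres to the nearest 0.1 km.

Δφ = -0.1494°,  Δλ = 0.4188°
a = sin²(Δφ/2) + cos φ₁ cos φ₂ sin²(Δλ/2) = 0.000008
c = 2·arcsin(√a) = 0.005731 rad = 0.3284°
d = R·c = 6371.01 × 0.005731 = 36.5 km

36.5 km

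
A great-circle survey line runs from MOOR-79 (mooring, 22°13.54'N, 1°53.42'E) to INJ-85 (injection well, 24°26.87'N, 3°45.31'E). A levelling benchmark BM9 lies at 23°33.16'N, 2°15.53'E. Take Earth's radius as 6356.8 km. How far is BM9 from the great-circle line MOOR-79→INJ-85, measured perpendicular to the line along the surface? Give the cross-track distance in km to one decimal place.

MOOR-79: φ = +22.22567°, λ = +1.89033°
INJ-85: φ = +24.44783°, λ = +3.75517°
BM9: φ = +23.55267°, λ = +2.25883°
δ₁₃ = central angle MOOR-79→BM9 = 0.023906 rad  (haversine)
θ₁₃ = bearing MOOR-79→BM9 = 14.279°,  θ₁₂ = bearing MOOR-79→INJ-85 = 37.251°
dₓₜ = R·arcsin(sin δ₁₃ · sin(θ₁₃ − θ₁₂)) = 6356.8·arcsin(0.02390·sin(-22.972°)) = -59.305 km
|dₓₜ| = 59.305 km

59.3 km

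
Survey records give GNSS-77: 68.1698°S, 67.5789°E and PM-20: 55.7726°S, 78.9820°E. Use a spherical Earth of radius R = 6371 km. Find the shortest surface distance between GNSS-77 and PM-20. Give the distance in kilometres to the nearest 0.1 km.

1496.1 km

Δφ = 12.3972°,  Δλ = 11.4031°
a = sin²(Δφ/2) + cos φ₁ cos φ₂ sin²(Δλ/2) = 0.013723
c = 2·arcsin(√a) = 0.234830 rad = 13.4547°
d = R·c = 6371 × 0.234830 = 1496.1 km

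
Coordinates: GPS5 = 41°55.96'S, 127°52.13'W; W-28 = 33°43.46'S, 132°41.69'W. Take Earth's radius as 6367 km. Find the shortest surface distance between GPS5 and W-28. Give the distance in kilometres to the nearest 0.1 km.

1005.3 km

GPS5: φ = -41.93267°, λ = -127.86883°
W-28: φ = -33.72433°, λ = -132.69483°
Δφ = 8.2083°,  Δλ = -4.8260°
a = sin²(Δφ/2) + cos φ₁ cos φ₂ sin²(Δλ/2) = 0.006219
c = 2·arcsin(√a) = 0.157886 rad = 9.0462°
d = R·c = 6367 × 0.157886 = 1005.3 km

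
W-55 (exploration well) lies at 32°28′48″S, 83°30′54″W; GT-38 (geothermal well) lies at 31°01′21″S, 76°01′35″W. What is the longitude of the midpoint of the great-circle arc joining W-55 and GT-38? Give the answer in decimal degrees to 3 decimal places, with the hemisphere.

W-55: φ = -32.48000°, λ = -83.51500°
GT-38: φ = -31.02250°, λ = -76.02639°
Bx = cos φ₂ cos Δλ = 0.849656,  By = cos φ₂ sin Δλ = 0.111687
φₘ = atan2(sin φ₁ + sin φ₂, √((cos φ₁ + Bx)² + By²)) = -31.80606°
λₘ = λ₁ + atan2(By, cos φ₁ + Bx) = -79.74118°

79.741°W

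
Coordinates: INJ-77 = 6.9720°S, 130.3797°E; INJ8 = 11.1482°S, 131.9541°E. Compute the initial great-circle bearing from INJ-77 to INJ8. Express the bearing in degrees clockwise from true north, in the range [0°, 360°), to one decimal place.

159.7°

Δλ = 1.5744°
y = sin Δλ · cos φ₂ = 0.026957
x = cos φ₁ sin φ₂ − sin φ₁ cos φ₂ cos Δλ = -0.072869
θ = atan2(y, x) = 159.6989° → 159.6989° (mod 360°)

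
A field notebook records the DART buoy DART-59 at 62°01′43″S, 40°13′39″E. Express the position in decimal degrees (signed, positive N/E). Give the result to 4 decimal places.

-62.0286°, +40.2275°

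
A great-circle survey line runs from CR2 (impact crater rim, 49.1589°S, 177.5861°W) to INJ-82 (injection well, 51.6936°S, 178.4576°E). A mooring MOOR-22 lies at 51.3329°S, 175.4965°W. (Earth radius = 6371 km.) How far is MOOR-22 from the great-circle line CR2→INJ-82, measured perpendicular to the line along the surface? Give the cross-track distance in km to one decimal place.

δ₁₃ = central angle CR2→MOOR-22 = 0.044534 rad  (haversine)
θ₁₃ = bearing CR2→MOOR-22 = 149.221°,  θ₁₂ = bearing CR2→INJ-82 = 223.327°
dₓₜ = R·arcsin(sin δ₁₃ · sin(θ₁₃ − θ₁₂)) = 6371·arcsin(0.04452·sin(-74.105°)) = -272.871 km
|dₓₜ| = 272.871 km

272.9 km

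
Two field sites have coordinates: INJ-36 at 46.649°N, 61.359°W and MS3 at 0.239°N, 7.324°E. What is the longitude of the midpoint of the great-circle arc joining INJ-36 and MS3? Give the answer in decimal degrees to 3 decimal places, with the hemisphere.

Bx = cos φ₂ cos Δλ = 0.363524,  By = cos φ₂ sin Δλ = 0.931575
φₘ = atan2(sin φ₁ + sin φ₂, √((cos φ₁ + Bx)² + By²)) = 27.52006°
λₘ = λ₁ + atan2(By, cos φ₁ + Bx) = -19.77883°

19.779°W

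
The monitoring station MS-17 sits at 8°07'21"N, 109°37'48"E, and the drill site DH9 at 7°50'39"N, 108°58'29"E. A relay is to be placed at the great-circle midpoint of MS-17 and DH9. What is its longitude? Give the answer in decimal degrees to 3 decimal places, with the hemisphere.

MS-17: φ = +8.12250°, λ = +109.63000°
DH9: φ = +7.84417°, λ = +108.97472°
Bx = cos φ₂ cos Δλ = 0.990578,  By = cos φ₂ sin Δλ = -0.011329
φₘ = atan2(sin φ₁ + sin φ₂, √((cos φ₁ + Bx)² + By²)) = 7.98346°
λₘ = λ₁ + atan2(By, cos φ₁ + Bx) = 109.30225°

109.302°E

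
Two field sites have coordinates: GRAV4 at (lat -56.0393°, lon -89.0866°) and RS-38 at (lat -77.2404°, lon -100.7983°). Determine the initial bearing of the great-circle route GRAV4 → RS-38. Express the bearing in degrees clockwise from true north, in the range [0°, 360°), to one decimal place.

187.0°

Δλ = -11.7117°
y = sin Δλ · cos φ₂ = -0.044832
x = cos φ₁ sin φ₂ − sin φ₁ cos φ₂ cos Δλ = -0.365456
θ = atan2(y, x) = -173.0062° → 186.9938° (mod 360°)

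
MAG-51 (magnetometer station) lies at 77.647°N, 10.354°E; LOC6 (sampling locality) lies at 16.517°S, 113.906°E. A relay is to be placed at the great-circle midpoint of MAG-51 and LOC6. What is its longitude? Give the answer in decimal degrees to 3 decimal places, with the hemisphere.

Bx = cos φ₂ cos Δλ = -0.224658,  By = cos φ₂ sin Δλ = 0.932042
φₘ = atan2(sin φ₁ + sin φ₂, √((cos φ₁ + Bx)² + By²)) = 36.61216°
λₘ = λ₁ + atan2(By, cos φ₁ + Bx) = 101.01323°

101.013°E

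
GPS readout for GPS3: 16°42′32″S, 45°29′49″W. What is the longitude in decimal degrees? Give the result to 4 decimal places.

45.4969°W

45° + 29′/60 + 49″/3600 = 45 + 0.48333 + 0.01361 = 45.4969°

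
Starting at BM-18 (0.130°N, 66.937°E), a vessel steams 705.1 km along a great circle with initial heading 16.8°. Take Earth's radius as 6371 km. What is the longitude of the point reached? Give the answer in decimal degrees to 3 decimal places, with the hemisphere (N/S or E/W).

δ = d/R = 705.1/6371 = 0.110673 rad
φ₂ = arcsin(sin φ₁ cos δ + cos φ₁ sin δ cos θ)
   = arcsin(0.00227·0.99388 + 1.00000·0.11045·0.95732) = 6.19937°
λ₂ = λ₁ + atan2(sin θ sin δ cos φ₁, cos δ − sin φ₁ sin φ₂) = 68.77712°

68.777°E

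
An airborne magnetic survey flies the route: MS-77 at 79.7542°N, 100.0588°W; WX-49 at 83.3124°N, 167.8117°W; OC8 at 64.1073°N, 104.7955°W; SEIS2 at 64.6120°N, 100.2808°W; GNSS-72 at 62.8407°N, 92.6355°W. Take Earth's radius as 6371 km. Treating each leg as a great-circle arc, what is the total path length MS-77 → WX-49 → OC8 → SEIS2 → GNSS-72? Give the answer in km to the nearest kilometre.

4367 km

MS-77→WX-49: c = 0.172256 rad, d = 1097.44 km
WX-49→OC8: c = 0.411387 rad, d = 2620.95 km
OC8→SEIS2: c = 0.035208 rad, d = 224.31 km
SEIS2→GNSS-72: c = 0.066609 rad, d = 424.36 km
Total = 1097.44 + 2620.95 + 224.31 + 424.36 = 4367.06 km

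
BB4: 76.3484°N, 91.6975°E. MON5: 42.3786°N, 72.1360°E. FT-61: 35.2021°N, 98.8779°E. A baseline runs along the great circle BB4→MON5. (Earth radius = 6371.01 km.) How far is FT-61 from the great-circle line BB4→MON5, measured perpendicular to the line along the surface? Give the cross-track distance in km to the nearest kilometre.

δ₁₃ = central angle BB4→FT-61 = 0.720434 rad  (haversine)
θ₁₃ = bearing BB4→FT-61 = 171.094°,  θ₁₂ = bearing BB4→MON5 = 205.552°
dₓₜ = R·arcsin(sin δ₁₃ · sin(θ₁₃ − θ₁₂)) = 6371.01·arcsin(0.65971·sin(-34.459°)) = -2437.130 km
|dₓₜ| = 2437.130 km

2437 km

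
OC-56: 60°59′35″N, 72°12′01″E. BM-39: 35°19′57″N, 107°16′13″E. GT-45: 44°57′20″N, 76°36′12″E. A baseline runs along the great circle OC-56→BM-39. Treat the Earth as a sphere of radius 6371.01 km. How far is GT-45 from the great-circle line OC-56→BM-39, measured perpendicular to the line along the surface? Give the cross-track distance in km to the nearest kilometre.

OC-56: φ = +60.99306°, λ = +72.20028°
BM-39: φ = +35.33250°, λ = +107.27028°
GT-45: φ = +44.95556°, λ = +76.60333°
δ₁₃ = central angle OC-56→GT-45 = 0.283550 rad  (haversine)
θ₁₃ = bearing OC-56→GT-45 = 168.802°,  θ₁₂ = bearing OC-56→BM-39 = 122.923°
dₓₜ = R·arcsin(sin δ₁₃ · sin(θ₁₃ − θ₁₂)) = 6371.01·arcsin(0.27977·sin(45.880°)) = 1288.306 km
|dₓₜ| = 1288.306 km

1288 km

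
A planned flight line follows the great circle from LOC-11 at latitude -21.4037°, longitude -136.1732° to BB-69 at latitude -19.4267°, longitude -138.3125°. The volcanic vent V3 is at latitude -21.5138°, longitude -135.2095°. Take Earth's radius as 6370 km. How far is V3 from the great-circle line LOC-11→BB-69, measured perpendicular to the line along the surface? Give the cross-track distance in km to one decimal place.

δ₁₃ = central angle LOC-11→V3 = 0.015771 rad  (haversine)
θ₁₃ = bearing LOC-11→V3 = 97.175°,  θ₁₂ = bearing LOC-11→BB-69 = 314.220°
dₓₜ = R·arcsin(sin δ₁₃ · sin(θ₁₃ − θ₁₂)) = 6370·arcsin(0.01577·sin(-217.046°)) = 60.523 km
|dₓₜ| = 60.523 km

60.5 km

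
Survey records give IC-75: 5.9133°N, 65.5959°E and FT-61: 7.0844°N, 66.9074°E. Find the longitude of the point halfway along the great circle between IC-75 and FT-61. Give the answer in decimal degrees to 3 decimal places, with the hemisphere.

66.251°E

Bx = cos φ₂ cos Δλ = 0.992106,  By = cos φ₂ sin Δλ = 0.022713
φₘ = atan2(sin φ₁ + sin φ₂, √((cos φ₁ + Bx)² + By²)) = 6.49927°
λₘ = λ₁ + atan2(By, cos φ₁ + Bx) = 66.25089°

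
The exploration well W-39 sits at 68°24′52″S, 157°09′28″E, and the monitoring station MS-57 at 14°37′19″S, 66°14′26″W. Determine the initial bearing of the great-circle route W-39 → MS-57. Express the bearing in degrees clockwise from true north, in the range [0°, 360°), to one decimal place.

138.3°

W-39: φ = -68.41444°, λ = +157.15778°
MS-57: φ = -14.62194°, λ = -66.24056°
Δλ = 136.6017°
y = sin Δλ · cos φ₂ = 0.664814
x = cos φ₁ sin φ₂ − sin φ₁ cos φ₂ cos Δλ = -0.746626
θ = atan2(y, x) = 138.3174° → 138.3174° (mod 360°)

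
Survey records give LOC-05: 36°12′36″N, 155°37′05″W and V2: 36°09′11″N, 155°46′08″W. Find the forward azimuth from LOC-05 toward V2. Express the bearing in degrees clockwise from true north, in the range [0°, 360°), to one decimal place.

LOC-05: φ = +36.21000°, λ = -155.61806°
V2: φ = +36.15306°, λ = -155.76889°
Δλ = -0.1508°
y = sin Δλ · cos φ₂ = -0.002126
x = cos φ₁ sin φ₂ − sin φ₁ cos φ₂ cos Δλ = -0.000992
θ = atan2(y, x) = -115.0226° → 244.9774° (mod 360°)

245.0°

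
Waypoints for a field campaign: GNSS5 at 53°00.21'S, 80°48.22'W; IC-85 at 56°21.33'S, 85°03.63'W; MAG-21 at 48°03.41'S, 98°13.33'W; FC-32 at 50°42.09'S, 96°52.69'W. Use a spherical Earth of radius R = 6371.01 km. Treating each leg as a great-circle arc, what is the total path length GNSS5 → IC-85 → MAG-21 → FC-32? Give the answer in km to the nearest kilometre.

2055 km

GNSS5: φ = -53.00350°, λ = -80.80367°
IC-85: φ = -56.35550°, λ = -85.06050°
MAG-21: φ = -48.05683°, λ = -98.22217°
FC-32: φ = -50.70150°, λ = -96.87817°
GNSS5→IC-85: c = 0.072550 rad, d = 462.22 km
IC-85→MAG-21: c = 0.201330 rad, d = 1282.67 km
MAG-21→FC-32: c = 0.048617 rad, d = 309.74 km
Total = 462.22 + 1282.67 + 309.74 = 2054.63 km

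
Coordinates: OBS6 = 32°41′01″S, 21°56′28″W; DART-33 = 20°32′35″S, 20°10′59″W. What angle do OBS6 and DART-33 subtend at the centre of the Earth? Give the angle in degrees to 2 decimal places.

12.24°

OBS6: φ = -32.68361°, λ = -21.94111°
DART-33: φ = -20.54306°, λ = -20.18306°
Δφ = 12.1406°,  Δλ = 1.7581°
a = sin²(Δφ/2) + cos φ₁ cos φ₂ sin²(Δλ/2) = 0.011368
c = 2·arcsin(√a) = 0.213649 rad = 12.2412°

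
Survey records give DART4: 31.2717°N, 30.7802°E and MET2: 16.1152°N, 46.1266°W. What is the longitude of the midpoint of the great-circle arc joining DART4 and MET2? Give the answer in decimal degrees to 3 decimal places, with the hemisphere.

Bx = cos φ₂ cos Δλ = 0.217634,  By = cos φ₂ sin Δλ = -0.935730
φₘ = atan2(sin φ₁ + sin φ₂, √((cos φ₁ + Bx)² + By²)) = 29.23870°
λₘ = λ₁ + atan2(By, cos φ₁ + Bx) = -10.32768°

10.328°W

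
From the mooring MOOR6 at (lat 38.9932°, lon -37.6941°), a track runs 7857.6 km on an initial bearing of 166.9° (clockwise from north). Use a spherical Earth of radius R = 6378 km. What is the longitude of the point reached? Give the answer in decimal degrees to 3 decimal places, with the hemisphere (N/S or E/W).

δ = d/R = 7857.6/6378 = 1.231985 rad
φ₂ = arcsin(sin φ₁ cos δ + cos φ₁ sin δ cos θ)
   = arcsin(0.62923·0.33237 + 0.77722·0.94315·-0.97398) = -30.31975°
λ₂ = λ₁ + atan2(sin θ sin δ cos φ₁, cos δ − sin φ₁ sin φ₂) = -23.35633°

23.356°W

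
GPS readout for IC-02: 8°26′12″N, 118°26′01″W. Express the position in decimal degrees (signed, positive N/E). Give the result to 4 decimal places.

+8.4367°, -118.4336°

lat: 8.4367° N → +8.4367°
lon: 118.4336° W → -118.4336°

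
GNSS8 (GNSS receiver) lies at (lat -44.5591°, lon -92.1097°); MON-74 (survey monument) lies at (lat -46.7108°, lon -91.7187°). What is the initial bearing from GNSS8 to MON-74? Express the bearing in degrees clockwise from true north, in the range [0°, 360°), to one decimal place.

Δλ = 0.3910°
y = sin Δλ · cos φ₂ = 0.004679
x = cos φ₁ sin φ₂ − sin φ₁ cos φ₂ cos Δλ = -0.037557
θ = atan2(y, x) = 172.8981° → 172.8981° (mod 360°)

172.9°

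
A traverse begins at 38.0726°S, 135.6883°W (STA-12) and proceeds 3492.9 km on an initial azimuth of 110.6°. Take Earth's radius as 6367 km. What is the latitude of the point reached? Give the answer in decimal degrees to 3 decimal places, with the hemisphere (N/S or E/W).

δ = d/R = 3492.9/6367 = 0.548594 rad
φ₂ = arcsin(sin φ₁ cos δ + cos φ₁ sin δ cos θ)
   = arcsin(-0.61666·0.85326 + 0.78723·0.52149·-0.35184) = -42.11431°
λ₂ = λ₁ + atan2(sin θ sin δ cos φ₁, cos δ − sin φ₁ sin φ₂) = -94.53727°

42.114°S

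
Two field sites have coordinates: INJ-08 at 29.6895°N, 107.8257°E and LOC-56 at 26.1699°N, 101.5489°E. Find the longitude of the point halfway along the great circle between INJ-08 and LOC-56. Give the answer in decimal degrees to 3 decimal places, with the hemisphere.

104.636°E

Bx = cos φ₂ cos Δλ = 0.892110,  By = cos φ₂ sin Δλ = -0.098124
φₘ = atan2(sin φ₁ + sin φ₂, √((cos φ₁ + Bx)² + By²)) = 27.96529°
λₘ = λ₁ + atan2(By, cos φ₁ + Bx) = 104.63613°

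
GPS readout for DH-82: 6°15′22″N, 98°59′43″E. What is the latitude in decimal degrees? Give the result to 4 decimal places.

6.2561°N

6° + 15′/60 + 22″/3600 = 6 + 0.25000 + 0.00611 = 6.2561°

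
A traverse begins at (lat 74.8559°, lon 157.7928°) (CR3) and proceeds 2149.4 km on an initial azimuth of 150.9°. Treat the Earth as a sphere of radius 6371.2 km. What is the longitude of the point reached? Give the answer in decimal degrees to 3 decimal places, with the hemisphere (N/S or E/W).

δ = d/R = 2149.4/6371.2 = 0.337362 rad
φ₂ = arcsin(sin φ₁ cos δ + cos φ₁ sin δ cos θ)
   = arcsin(0.96527·0.94363 + 0.26125·0.33100·-0.87377) = 56.64742°
λ₂ = λ₁ + atan2(sin θ sin δ cos φ₁, cos δ − sin φ₁ sin φ₂) = 174.81825°

174.818°E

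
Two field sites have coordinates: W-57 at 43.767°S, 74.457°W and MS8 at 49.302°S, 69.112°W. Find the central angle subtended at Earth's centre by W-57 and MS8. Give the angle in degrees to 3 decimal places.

Δφ = -5.5350°,  Δλ = 5.3450°
a = sin²(Δφ/2) + cos φ₁ cos φ₂ sin²(Δλ/2) = 0.003355
c = 2·arcsin(√a) = 0.115910 rad = 6.6412°

6.641°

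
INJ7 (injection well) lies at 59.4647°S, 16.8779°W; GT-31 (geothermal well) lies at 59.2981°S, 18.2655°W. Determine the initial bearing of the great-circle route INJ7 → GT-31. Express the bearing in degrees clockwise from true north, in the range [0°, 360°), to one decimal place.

282.7°

Δλ = -1.3876°
y = sin Δλ · cos φ₂ = -0.012364
x = cos φ₁ sin φ₂ − sin φ₁ cos φ₂ cos Δλ = 0.002779
θ = atan2(y, x) = -77.3334° → 282.6666° (mod 360°)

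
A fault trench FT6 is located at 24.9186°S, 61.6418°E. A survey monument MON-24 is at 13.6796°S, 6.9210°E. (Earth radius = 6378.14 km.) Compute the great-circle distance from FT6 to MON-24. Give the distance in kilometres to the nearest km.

Δφ = 11.2390°,  Δλ = -54.7208°
a = sin²(Δφ/2) + cos φ₁ cos φ₂ sin²(Δλ/2) = 0.195711
c = 2·arcsin(√a) = 0.916530 rad = 52.5133°
d = R·c = 6378.14 × 0.916530 = 5845.8 km

5846 km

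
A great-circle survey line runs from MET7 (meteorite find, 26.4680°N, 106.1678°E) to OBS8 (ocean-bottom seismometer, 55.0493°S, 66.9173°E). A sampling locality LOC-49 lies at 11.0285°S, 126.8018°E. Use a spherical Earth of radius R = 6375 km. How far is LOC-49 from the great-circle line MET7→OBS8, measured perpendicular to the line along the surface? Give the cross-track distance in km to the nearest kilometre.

δ₁₃ = central angle MET7→LOC-49 = 0.742138 rad  (haversine)
θ₁₃ = bearing MET7→LOC-49 = 149.218°,  θ₁₂ = bearing MET7→OBS8 = 201.263°
dₓₜ = R·arcsin(sin δ₁₃ · sin(θ₁₃ − θ₁₂)) = 6375·arcsin(0.67586·sin(-52.045°)) = -3583.007 km
|dₓₜ| = 3583.007 km

3583 km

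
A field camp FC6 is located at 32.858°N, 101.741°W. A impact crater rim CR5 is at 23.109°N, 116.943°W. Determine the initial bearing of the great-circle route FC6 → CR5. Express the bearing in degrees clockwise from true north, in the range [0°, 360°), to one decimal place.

Δλ = -15.2020°
y = sin Δλ · cos φ₂ = -0.241182
x = cos φ₁ sin φ₂ − sin φ₁ cos φ₂ cos Δλ = -0.151870
θ = atan2(y, x) = -122.1982° → 237.8018° (mod 360°)

237.8°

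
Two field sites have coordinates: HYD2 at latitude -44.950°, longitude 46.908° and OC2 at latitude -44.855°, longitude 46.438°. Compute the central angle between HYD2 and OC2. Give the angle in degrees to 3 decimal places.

Δφ = 0.0950°,  Δλ = -0.4700°
a = sin²(Δφ/2) + cos φ₁ cos φ₂ sin²(Δλ/2) = 0.000009
c = 2·arcsin(√a) = 0.006042 rad = 0.3462°

0.346°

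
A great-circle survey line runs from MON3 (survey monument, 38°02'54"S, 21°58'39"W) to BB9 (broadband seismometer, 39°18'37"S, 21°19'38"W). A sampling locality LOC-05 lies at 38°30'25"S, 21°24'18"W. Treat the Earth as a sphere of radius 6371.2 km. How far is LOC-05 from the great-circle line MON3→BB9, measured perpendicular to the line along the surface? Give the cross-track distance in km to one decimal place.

MON3: φ = -38.04833°, λ = -21.97750°
BB9: φ = -39.31028°, λ = -21.32722°
LOC-05: φ = -38.50694°, λ = -21.40500°
δ₁₃ = central angle MON3→LOC-05 = 0.011207 rad  (haversine)
θ₁₃ = bearing MON3→LOC-05 = 135.757°,  θ₁₂ = bearing MON3→BB9 = 158.289°
dₓₜ = R·arcsin(sin δ₁₃ · sin(θ₁₃ − θ₁₂)) = 6371.2·arcsin(0.01121·sin(-22.532°)) = -27.361 km
|dₓₜ| = 27.361 km

27.4 km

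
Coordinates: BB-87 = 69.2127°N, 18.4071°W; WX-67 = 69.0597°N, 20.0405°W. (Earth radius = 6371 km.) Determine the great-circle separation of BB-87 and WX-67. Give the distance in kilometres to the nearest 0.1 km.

Δφ = -0.1530°,  Δλ = -1.6334°
a = sin²(Δφ/2) + cos φ₁ cos φ₂ sin²(Δλ/2) = 0.000028
c = 2·arcsin(√a) = 0.010498 rad = 0.6015°
d = R·c = 6371 × 0.010498 = 66.9 km

66.9 km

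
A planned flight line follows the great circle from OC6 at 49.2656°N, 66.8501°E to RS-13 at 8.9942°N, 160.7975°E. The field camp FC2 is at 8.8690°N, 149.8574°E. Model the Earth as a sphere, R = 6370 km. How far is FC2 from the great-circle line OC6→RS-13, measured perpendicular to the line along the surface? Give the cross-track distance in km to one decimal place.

905.3 km

δ₁₃ = central angle OC6→FC2 = 1.374213 rad  (haversine)
θ₁₃ = bearing OC6→FC2 = 89.447°,  θ₁₂ = bearing OC6→RS-13 = 81.143°
dₓₜ = R·arcsin(sin δ₁₃ · sin(θ₁₃ − θ₁₂)) = 6370·arcsin(0.98074·sin(8.304°)) = 905.298 km
|dₓₜ| = 905.298 km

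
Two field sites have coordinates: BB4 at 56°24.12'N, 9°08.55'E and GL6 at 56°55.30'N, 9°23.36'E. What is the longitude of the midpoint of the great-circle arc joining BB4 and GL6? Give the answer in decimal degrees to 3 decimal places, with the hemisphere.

BB4: φ = +56.40200°, λ = +9.14250°
GL6: φ = +56.92167°, λ = +9.38933°
Bx = cos φ₂ cos Δλ = 0.545780,  By = cos φ₂ sin Δλ = 0.002351
φₘ = atan2(sin φ₁ + sin φ₂, √((cos φ₁ + Bx)² + By²)) = 56.66189°
λₘ = λ₁ + atan2(By, cos φ₁ + Bx) = 9.26507°

9.265°E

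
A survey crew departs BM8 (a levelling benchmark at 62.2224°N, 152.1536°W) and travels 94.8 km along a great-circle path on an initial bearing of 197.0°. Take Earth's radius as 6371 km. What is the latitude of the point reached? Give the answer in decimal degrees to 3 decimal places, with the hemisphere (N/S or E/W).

61.406°N

δ = d/R = 94.8/6371 = 0.014880 rad
φ₂ = arcsin(sin φ₁ cos δ + cos φ₁ sin δ cos θ)
   = arcsin(0.88476·0.99989 + 0.46604·0.01488·-0.95630) = 61.40610°
λ₂ = λ₁ + atan2(sin θ sin δ cos φ₁, cos δ − sin φ₁ sin φ₂) = -152.67441°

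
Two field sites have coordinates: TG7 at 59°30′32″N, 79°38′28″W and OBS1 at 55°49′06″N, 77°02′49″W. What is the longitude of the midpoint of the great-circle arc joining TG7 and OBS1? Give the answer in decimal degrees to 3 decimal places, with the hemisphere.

TG7: φ = +59.50889°, λ = -79.64111°
OBS1: φ = +55.81833°, λ = -77.04694°
Bx = cos φ₂ cos Δλ = 0.561243,  By = cos φ₂ sin Δλ = 0.025429
φₘ = atan2(sin φ₁ + sin φ₂, √((cos φ₁ + Bx)² + By²)) = 57.67023°
λₘ = λ₁ + atan2(By, cos φ₁ + Bx) = -78.27801°

78.278°W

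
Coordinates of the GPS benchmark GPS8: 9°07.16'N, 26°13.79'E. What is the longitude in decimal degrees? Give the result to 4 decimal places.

26.2298°E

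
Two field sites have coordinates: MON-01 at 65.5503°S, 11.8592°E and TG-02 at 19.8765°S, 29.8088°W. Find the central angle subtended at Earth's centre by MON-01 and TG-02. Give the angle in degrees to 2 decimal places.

53.11°

Δφ = 45.6738°,  Δλ = -41.6680°
a = sin²(Δφ/2) + cos φ₁ cos φ₂ sin²(Δλ/2) = 0.199865
c = 2·arcsin(√a) = 0.926959 rad = 53.1108°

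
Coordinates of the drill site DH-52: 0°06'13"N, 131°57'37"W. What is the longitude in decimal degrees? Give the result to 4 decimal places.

131.9603°W

131° + 57′/60 + 37″/3600 = 131 + 0.95000 + 0.01028 = 131.9603°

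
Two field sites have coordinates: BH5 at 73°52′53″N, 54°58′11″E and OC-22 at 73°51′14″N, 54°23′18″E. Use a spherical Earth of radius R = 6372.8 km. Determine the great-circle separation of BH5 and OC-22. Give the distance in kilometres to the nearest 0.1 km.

BH5: φ = +73.88139°, λ = +54.96972°
OC-22: φ = +73.85389°, λ = +54.38833°
Δφ = -0.0275°,  Δλ = -0.5814°
a = sin²(Δφ/2) + cos φ₁ cos φ₂ sin²(Δλ/2) = 0.000002
c = 2·arcsin(√a) = 0.002860 rad = 0.1639°
d = R·c = 6372.8 × 0.002860 = 18.2 km

18.2 km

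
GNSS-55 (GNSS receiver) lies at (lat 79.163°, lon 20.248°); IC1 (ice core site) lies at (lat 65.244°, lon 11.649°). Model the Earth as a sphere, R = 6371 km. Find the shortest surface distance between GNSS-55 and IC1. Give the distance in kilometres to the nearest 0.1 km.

Δφ = -13.9190°,  Δλ = -8.5990°
a = sin²(Δφ/2) + cos φ₁ cos φ₂ sin²(Δλ/2) = 0.015124
c = 2·arcsin(√a) = 0.246585 rad = 14.1283°
d = R·c = 6371 × 0.246585 = 1571.0 km

1571.0 km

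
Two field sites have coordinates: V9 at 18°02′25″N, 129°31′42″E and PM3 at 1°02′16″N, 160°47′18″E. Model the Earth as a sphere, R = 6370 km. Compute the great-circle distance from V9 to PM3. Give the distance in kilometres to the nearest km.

V9: φ = +18.04028°, λ = +129.52833°
PM3: φ = +1.03778°, λ = +160.78833°
Δφ = -17.0025°,  Δλ = 31.2600°
a = sin²(Δφ/2) + cos φ₁ cos φ₂ sin²(Δλ/2) = 0.090863
c = 2·arcsin(√a) = 0.612396 rad = 35.0877°
d = R·c = 6370 × 0.612396 = 3901.0 km

3901 km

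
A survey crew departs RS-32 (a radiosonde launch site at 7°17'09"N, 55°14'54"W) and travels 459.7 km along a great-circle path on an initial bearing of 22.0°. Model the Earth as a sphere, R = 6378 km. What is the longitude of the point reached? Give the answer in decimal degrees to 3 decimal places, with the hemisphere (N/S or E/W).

53.673°W

RS-32: φ = +7.28583°, λ = -55.24833°
δ = d/R = 459.7/6378 = 0.072076 rad
φ₂ = arcsin(sin φ₁ cos δ + cos φ₁ sin δ cos θ)
   = arcsin(0.12682·0.99740 + 0.99193·0.07201·0.92718) = 11.11161°
λ₂ = λ₁ + atan2(sin θ sin δ cos φ₁, cos δ − sin φ₁ sin φ₂) = -53.67295°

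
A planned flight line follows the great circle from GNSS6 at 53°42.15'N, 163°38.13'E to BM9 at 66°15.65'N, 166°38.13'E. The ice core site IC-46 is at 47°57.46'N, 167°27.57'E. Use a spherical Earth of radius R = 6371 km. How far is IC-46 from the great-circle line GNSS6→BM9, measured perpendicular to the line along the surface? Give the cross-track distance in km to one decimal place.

344.0 km

GNSS6: φ = +53.70250°, λ = +163.63550°
BM9: φ = +66.26083°, λ = +166.63550°
IC-46: φ = +47.95767°, λ = +167.45950°
δ₁₃ = central angle GNSS6→IC-46 = 0.108728 rad  (haversine)
θ₁₃ = bearing GNSS6→IC-46 = 155.696°,  θ₁₂ = bearing GNSS6→BM9 = 5.523°
dₓₜ = R·arcsin(sin δ₁₃ · sin(θ₁₃ − θ₁₂)) = 6371·arcsin(0.10851·sin(150.172°)) = 344.034 km
|dₓₜ| = 344.034 km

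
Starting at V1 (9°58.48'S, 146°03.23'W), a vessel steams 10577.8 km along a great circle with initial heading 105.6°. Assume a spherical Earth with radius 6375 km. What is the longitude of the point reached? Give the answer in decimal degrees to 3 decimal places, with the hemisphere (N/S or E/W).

48.137°W

V1: φ = -9.97467°, λ = -146.05383°
δ = d/R = 10577.8/6375 = 1.659263 rad
φ₂ = arcsin(sin φ₁ cos δ + cos φ₁ sin δ cos θ)
   = arcsin(-0.17321·-0.08835 + 0.98488·0.99609·-0.26892) = -14.38969°
λ₂ = λ₁ + atan2(sin θ sin δ cos φ₁, cos δ − sin φ₁ sin φ₂) = -48.13704°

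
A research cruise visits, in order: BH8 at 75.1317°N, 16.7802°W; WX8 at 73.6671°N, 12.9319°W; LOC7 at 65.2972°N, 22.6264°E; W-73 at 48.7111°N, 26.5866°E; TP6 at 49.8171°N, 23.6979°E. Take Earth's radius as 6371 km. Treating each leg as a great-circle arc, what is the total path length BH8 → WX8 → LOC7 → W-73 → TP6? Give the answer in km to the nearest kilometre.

3932 km

BH8→WX8: c = 0.031287 rad, d = 199.33 km
WX8→LOC7: c = 0.255909 rad, d = 1630.40 km
LOC7→W-73: c = 0.291780 rad, d = 1858.93 km
W-73→TP6: c = 0.038142 rad, d = 243.00 km
Total = 199.33 + 1630.40 + 1858.93 + 243.00 = 3931.66 km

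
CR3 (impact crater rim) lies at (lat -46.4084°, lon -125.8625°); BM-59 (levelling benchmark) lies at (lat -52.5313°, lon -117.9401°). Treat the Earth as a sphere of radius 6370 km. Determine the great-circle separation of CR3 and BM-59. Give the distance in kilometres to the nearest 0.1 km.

Δφ = -6.1229°,  Δλ = 7.9224°
a = sin²(Δφ/2) + cos φ₁ cos φ₂ sin²(Δλ/2) = 0.004854
c = 2·arcsin(√a) = 0.139454 rad = 7.9901°
d = R·c = 6370 × 0.139454 = 888.3 km

888.3 km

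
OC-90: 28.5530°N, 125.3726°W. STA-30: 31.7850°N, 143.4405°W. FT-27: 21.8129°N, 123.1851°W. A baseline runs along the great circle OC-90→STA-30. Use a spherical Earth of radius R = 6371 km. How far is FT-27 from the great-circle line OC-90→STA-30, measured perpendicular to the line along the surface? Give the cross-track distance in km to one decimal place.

654.5 km

δ₁₃ = central angle OC-90→FT-27 = 0.122596 rad  (haversine)
θ₁₃ = bearing OC-90→FT-27 = 163.155°,  θ₁₂ = bearing OC-90→STA-30 = 286.164°
dₓₜ = R·arcsin(sin δ₁₃ · sin(θ₁₃ − θ₁₂)) = 6371·arcsin(0.12229·sin(-123.009°)) = -654.498 km
|dₓₜ| = 654.498 km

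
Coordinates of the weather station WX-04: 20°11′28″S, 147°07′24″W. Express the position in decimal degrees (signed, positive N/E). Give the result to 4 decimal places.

-20.1911°, -147.1233°

lat: 20.1911° S → -20.1911°
lon: 147.1233° W → -147.1233°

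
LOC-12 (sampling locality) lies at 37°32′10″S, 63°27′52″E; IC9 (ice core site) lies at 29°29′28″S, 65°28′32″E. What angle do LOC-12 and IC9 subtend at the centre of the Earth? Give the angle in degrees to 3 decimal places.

LOC-12: φ = -37.53611°, λ = +63.46444°
IC9: φ = -29.49111°, λ = +65.47556°
Δφ = 8.0450°,  Δλ = 2.0111°
a = sin²(Δφ/2) + cos φ₁ cos φ₂ sin²(Δλ/2) = 0.005133
c = 2·arcsin(√a) = 0.143418 rad = 8.2172°

8.217°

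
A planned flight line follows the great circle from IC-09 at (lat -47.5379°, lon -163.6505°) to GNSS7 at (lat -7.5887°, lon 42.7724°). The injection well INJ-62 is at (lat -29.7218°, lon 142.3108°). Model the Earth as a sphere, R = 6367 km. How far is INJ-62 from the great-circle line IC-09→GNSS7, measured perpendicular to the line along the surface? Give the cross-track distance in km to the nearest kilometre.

δ₁₃ = central angle IC-09→INJ-62 = 0.781232 rad  (haversine)
θ₁₃ = bearing IC-09→INJ-62 = 273.380°,  θ₁₂ = bearing IC-09→GNSS7 = 210.662°
dₓₜ = R·arcsin(sin δ₁₃ · sin(θ₁₃ − θ₁₂)) = 6367·arcsin(0.70415·sin(62.719°)) = 4305.328 km
|dₓₜ| = 4305.328 km

4305 km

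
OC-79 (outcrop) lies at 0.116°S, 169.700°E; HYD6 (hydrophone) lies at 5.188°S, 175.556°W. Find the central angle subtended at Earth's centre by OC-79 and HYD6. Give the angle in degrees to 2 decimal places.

15.57°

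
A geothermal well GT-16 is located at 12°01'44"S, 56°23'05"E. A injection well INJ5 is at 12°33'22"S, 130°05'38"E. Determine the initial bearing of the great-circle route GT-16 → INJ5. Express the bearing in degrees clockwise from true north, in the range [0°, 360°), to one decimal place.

GT-16: φ = -12.02889°, λ = +56.38472°
INJ5: φ = -12.55611°, λ = +130.09389°
Δλ = 73.7092°
y = sin Δλ · cos φ₂ = 0.936894
x = cos φ₁ sin φ₂ − sin φ₁ cos φ₂ cos Δλ = -0.155560
θ = atan2(y, x) = 99.4273° → 99.4273° (mod 360°)

99.4°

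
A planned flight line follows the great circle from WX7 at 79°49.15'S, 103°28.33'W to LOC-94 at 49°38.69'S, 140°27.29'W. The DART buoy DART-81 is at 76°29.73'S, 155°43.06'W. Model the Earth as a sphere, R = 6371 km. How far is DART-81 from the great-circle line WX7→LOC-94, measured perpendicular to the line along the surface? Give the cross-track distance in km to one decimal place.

961.8 km

WX7: φ = -79.81917°, λ = -103.47217°
LOC-94: φ = -49.64483°, λ = -140.45483°
DART-81: φ = -76.49550°, λ = -155.71767°
δ₁₃ = central angle WX7→DART-81 = 0.188351 rad  (haversine)
θ₁₃ = bearing WX7→DART-81 = 260.427°,  θ₁₂ = bearing WX7→LOC-94 = 313.866°
dₓₜ = R·arcsin(sin δ₁₃ · sin(θ₁₃ − θ₁₂)) = 6371·arcsin(0.18724·sin(-53.439°)) = -961.821 km
|dₓₜ| = 961.821 km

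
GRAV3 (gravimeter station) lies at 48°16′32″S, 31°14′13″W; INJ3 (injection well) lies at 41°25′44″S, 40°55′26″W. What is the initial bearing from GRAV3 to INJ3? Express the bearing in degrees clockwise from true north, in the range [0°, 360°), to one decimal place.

GRAV3: φ = -48.27556°, λ = -31.23694°
INJ3: φ = -41.42889°, λ = -40.92389°
Δλ = -9.6869°
y = sin Δλ · cos φ₂ = -0.126161
x = cos φ₁ sin φ₂ − sin φ₁ cos φ₂ cos Δλ = 0.111234
θ = atan2(y, x) = -48.5980° → 311.4020° (mod 360°)

311.4°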